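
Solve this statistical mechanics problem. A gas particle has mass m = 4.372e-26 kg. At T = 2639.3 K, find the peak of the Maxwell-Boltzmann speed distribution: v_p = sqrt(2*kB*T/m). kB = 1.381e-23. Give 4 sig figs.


Step 1: Numerator = 2*kB*T = 2*1.381e-23*2639.3 = 7.29e-20
Step 2: Ratio = 7.29e-20 / 4.372e-26 = 1.667e+06
Step 3: v_p = sqrt(1.667e+06) = 1291 m/s

1291


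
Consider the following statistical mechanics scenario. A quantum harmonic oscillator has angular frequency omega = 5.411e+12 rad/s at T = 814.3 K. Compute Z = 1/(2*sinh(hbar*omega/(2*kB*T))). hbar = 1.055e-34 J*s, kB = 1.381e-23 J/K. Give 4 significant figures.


Step 1: Compute x = hbar*omega/(kB*T) = 1.055e-34*5.411e+12/(1.381e-23*814.3) = 0.05076
Step 2: x/2 = 0.02538
Step 3: sinh(x/2) = 0.02538
Step 4: Z = 1/(2*0.02538) = 19.7

19.7


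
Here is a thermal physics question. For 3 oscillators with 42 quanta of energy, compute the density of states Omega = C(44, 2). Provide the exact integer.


Step 1: Use binomial coefficient C(44, 2)
Step 2: Numerator = 44! / 42!
Step 3: Denominator = 2!
Step 4: Omega = 946

946


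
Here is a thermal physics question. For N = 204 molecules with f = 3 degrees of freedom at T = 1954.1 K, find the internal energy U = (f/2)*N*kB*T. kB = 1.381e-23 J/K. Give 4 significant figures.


Step 1: f/2 = 3/2 = 1.5
Step 2: N*kB*T = 204*1.381e-23*1954.1 = 5.505e-18
Step 3: U = 1.5 * 5.505e-18 = 8.258e-18 J

8.258e-18


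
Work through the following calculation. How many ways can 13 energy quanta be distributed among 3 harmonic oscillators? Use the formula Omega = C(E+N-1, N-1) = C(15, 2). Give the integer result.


Step 1: Use binomial coefficient C(15, 2)
Step 2: Numerator = 15! / 13!
Step 3: Denominator = 2!
Step 4: Omega = 105

105


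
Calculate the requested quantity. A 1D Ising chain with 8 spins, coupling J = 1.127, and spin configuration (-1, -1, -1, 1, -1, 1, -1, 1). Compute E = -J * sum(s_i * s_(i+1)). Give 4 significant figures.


Step 1: Nearest-neighbor products: 1, 1, -1, -1, -1, -1, -1
Step 2: Sum of products = -3
Step 3: E = -1.127 * -3 = 3.381

3.381


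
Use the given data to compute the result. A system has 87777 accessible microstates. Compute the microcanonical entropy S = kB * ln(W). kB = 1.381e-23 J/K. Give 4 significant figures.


Step 1: ln(W) = ln(87777) = 11.38
Step 2: S = kB * ln(W) = 1.381e-23 * 11.38
Step 3: S = 1.572e-22 J/K

1.572e-22


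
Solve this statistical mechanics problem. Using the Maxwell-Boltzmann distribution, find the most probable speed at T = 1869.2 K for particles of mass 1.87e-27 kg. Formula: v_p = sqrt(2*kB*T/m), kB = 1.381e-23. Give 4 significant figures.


Step 1: Numerator = 2*kB*T = 2*1.381e-23*1869.2 = 5.163e-20
Step 2: Ratio = 5.163e-20 / 1.87e-27 = 2.761e+07
Step 3: v_p = sqrt(2.761e+07) = 5254 m/s

5254


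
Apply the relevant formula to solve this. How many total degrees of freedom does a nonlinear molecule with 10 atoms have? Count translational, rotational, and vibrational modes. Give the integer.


Step 1: Translational DOF = 3
Step 2: Rotational DOF (nonlinear) = 3
Step 3: Vibrational DOF = 3*10 - 6 = 24
Step 4: Total = 3 + 3 + 24 = 30

30


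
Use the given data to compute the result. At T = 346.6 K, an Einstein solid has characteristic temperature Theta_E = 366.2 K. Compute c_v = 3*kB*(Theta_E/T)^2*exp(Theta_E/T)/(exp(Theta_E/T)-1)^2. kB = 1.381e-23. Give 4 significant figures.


Step 1: x = Theta_E/T = 366.2/346.6 = 1.057
Step 2: x^2 = 1.116
Step 3: exp(x) = 2.876
Step 4: c_v = 3*1.381e-23*1.116*2.876/(2.876-1)^2 = 3.778e-23

3.778e-23


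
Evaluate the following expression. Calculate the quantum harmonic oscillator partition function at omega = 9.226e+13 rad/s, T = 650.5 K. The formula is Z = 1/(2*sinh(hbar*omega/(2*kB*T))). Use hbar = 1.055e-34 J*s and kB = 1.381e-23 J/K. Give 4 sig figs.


Step 1: Compute x = hbar*omega/(kB*T) = 1.055e-34*9.226e+13/(1.381e-23*650.5) = 1.083
Step 2: x/2 = 0.5417
Step 3: sinh(x/2) = 0.5686
Step 4: Z = 1/(2*0.5686) = 0.8793

0.8793


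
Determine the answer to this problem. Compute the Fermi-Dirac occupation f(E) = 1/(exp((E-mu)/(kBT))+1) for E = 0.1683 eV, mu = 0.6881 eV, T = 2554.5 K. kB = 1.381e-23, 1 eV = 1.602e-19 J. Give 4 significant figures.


Step 1: (E - mu) = 0.1683 - 0.6881 = -0.5198 eV
Step 2: Convert: (E-mu)*eV = -8.327e-20 J
Step 3: x = (E-mu)*eV/(kB*T) = -2.36
Step 4: f = 1/(exp(-2.36)+1) = 0.9138

0.9138


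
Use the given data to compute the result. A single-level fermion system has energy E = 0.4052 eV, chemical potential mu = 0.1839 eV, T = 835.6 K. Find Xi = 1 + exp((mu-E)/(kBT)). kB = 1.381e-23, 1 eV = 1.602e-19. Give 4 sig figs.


Step 1: (mu - E) = 0.1839 - 0.4052 = -0.2213 eV
Step 2: x = (mu-E)*eV/(kB*T) = -0.2213*1.602e-19/(1.381e-23*835.6) = -3.072
Step 3: exp(x) = 0.04632
Step 4: Xi = 1 + 0.04632 = 1.046

1.046


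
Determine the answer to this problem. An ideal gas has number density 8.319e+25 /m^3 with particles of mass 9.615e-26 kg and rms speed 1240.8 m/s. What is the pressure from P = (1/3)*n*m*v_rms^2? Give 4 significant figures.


Step 1: v_rms^2 = 1240.8^2 = 1.54e+06
Step 2: n*m = 8.319e+25*9.615e-26 = 7.999
Step 3: P = (1/3)*7.999*1.54e+06 = 4.105e+06 Pa

4.105e+06


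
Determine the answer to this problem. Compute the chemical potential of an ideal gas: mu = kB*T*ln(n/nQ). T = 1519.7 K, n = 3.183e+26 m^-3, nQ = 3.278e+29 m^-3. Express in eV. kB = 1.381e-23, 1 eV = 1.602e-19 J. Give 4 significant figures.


Step 1: n/nQ = 3.183e+26/3.278e+29 = 0.000971
Step 2: ln(n/nQ) = -6.937
Step 3: mu = kB*T*ln(n/nQ) = 2.099e-20*-6.937 = -1.456e-19 J
Step 4: Convert to eV: -1.456e-19/1.602e-19 = -0.9088 eV

-0.9088


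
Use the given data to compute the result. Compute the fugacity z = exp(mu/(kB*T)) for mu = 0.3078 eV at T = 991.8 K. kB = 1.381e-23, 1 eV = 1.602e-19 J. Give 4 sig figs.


Step 1: Convert mu to Joules: 0.3078*1.602e-19 = 4.931e-20 J
Step 2: kB*T = 1.381e-23*991.8 = 1.37e-20 J
Step 3: mu/(kB*T) = 3.6
Step 4: z = exp(3.6) = 36.6

36.6


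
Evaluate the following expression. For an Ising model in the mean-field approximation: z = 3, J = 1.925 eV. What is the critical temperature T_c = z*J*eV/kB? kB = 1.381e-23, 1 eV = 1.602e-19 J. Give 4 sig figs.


Step 1: z*J = 3*1.925 = 5.775 eV
Step 2: Convert to Joules: 5.775*1.602e-19 = 9.252e-19 J
Step 3: T_c = 9.252e-19 / 1.381e-23 = 6.699e+04 K

6.699e+04


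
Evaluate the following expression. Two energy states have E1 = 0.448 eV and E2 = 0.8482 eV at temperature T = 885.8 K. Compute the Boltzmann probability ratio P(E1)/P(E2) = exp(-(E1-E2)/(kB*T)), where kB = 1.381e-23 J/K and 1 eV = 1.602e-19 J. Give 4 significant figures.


Step 1: Compute energy difference dE = E1 - E2 = 0.448 - 0.8482 = -0.4002 eV
Step 2: Convert to Joules: dE_J = -0.4002 * 1.602e-19 = -6.411e-20 J
Step 3: Compute exponent = -dE_J / (kB * T) = -(-6.411e-20) / (1.381e-23 * 885.8) = 5.241
Step 4: P(E1)/P(E2) = exp(5.241) = 188.8

188.8


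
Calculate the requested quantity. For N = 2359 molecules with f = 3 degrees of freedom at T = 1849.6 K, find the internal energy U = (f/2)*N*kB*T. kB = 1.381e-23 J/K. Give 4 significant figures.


Step 1: f/2 = 3/2 = 1.5
Step 2: N*kB*T = 2359*1.381e-23*1849.6 = 6.026e-17
Step 3: U = 1.5 * 6.026e-17 = 9.038e-17 J

9.038e-17


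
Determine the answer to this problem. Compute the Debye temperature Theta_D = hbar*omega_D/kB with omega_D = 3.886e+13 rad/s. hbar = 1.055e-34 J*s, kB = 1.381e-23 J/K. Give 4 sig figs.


Step 1: hbar*omega_D = 1.055e-34 * 3.886e+13 = 4.1e-21 J
Step 2: Theta_D = 4.1e-21 / 1.381e-23
Step 3: Theta_D = 296.9 K

296.9


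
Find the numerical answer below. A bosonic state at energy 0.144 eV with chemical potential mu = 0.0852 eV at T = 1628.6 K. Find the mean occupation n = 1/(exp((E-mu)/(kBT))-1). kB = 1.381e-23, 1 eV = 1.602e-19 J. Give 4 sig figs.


Step 1: (E - mu) = 0.0588 eV
Step 2: x = (E-mu)*eV/(kB*T) = 0.0588*1.602e-19/(1.381e-23*1628.6) = 0.4188
Step 3: exp(x) = 1.52
Step 4: n = 1/(exp(x)-1) = 1.922

1.922


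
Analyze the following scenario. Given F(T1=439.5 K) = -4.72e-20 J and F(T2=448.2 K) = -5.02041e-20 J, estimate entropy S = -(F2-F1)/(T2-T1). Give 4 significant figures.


Step 1: dF = F2 - F1 = -5.02041e-20 - (-4.72e-20) = -3.0041e-21 J
Step 2: dT = T2 - T1 = 448.2 - 439.5 = 8.7 K
Step 3: S = -dF/dT = -(-3.0041e-21)/8.7 = 3.453e-22 J/K

3.453e-22


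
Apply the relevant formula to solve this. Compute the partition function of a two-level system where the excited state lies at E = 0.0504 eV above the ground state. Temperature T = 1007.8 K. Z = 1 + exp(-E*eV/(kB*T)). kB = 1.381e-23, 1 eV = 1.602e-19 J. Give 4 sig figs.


Step 1: Compute beta*E = E*eV/(kB*T) = 0.0504*1.602e-19/(1.381e-23*1007.8) = 0.5801
Step 2: exp(-beta*E) = exp(-0.5801) = 0.5598
Step 3: Z = 1 + 0.5598 = 1.56

1.56


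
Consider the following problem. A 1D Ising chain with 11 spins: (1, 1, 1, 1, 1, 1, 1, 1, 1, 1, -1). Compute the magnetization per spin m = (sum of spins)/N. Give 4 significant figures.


Step 1: Count up spins (+1): 10, down spins (-1): 1
Step 2: Total magnetization M = 10 - 1 = 9
Step 3: m = M/N = 9/11 = 0.8182

0.8182


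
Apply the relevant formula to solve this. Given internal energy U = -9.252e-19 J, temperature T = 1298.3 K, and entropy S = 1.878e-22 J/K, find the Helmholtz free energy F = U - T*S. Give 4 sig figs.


Step 1: T*S = 1298.3 * 1.878e-22 = 2.438e-19 J
Step 2: F = U - T*S = -9.252e-19 - 2.438e-19
Step 3: F = -1.169e-18 J

-1.169e-18


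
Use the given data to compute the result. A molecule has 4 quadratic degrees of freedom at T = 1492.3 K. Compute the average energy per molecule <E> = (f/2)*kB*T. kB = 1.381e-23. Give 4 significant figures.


Step 1: f/2 = 4/2 = 2
Step 2: kB*T = 1.381e-23 * 1492.3 = 2.061e-20
Step 3: <E> = 2 * 2.061e-20 = 4.122e-20 J

4.122e-20


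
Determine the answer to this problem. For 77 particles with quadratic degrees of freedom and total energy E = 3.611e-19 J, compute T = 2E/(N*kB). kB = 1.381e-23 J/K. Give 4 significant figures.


Step 1: Numerator = 2*E = 2*3.611e-19 = 7.222e-19 J
Step 2: Denominator = N*kB = 77*1.381e-23 = 1.063e-21
Step 3: T = 7.222e-19 / 1.063e-21 = 679.2 K

679.2


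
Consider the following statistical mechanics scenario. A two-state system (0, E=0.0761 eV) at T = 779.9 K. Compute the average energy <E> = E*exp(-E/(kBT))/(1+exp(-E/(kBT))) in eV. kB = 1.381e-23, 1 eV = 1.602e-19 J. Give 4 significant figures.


Step 1: beta*E = 0.0761*1.602e-19/(1.381e-23*779.9) = 1.132
Step 2: exp(-beta*E) = 0.3224
Step 3: <E> = 0.0761*0.3224/(1+0.3224) = 0.01855 eV

0.01855


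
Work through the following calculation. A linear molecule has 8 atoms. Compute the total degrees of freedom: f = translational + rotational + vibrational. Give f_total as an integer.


Step 1: Translational DOF = 3
Step 2: Rotational DOF (linear) = 2
Step 3: Vibrational DOF = 3*8 - 5 = 19
Step 4: Total = 3 + 2 + 19 = 24

24


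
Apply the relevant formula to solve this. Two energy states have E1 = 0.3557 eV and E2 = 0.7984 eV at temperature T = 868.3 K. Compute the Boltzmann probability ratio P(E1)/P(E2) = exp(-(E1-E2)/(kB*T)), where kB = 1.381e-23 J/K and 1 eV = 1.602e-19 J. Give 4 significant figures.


Step 1: Compute energy difference dE = E1 - E2 = 0.3557 - 0.7984 = -0.4427 eV
Step 2: Convert to Joules: dE_J = -0.4427 * 1.602e-19 = -7.092e-20 J
Step 3: Compute exponent = -dE_J / (kB * T) = -(-7.092e-20) / (1.381e-23 * 868.3) = 5.914
Step 4: P(E1)/P(E2) = exp(5.914) = 370.3

370.3


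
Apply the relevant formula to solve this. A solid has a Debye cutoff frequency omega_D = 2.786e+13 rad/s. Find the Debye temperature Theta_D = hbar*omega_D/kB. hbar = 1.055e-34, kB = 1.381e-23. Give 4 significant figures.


Step 1: hbar*omega_D = 1.055e-34 * 2.786e+13 = 2.939e-21 J
Step 2: Theta_D = 2.939e-21 / 1.381e-23
Step 3: Theta_D = 212.8 K

212.8


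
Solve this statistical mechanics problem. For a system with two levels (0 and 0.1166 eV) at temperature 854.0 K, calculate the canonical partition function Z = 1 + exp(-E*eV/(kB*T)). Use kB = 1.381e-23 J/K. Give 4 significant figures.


Step 1: Compute beta*E = E*eV/(kB*T) = 0.1166*1.602e-19/(1.381e-23*854.0) = 1.584
Step 2: exp(-beta*E) = exp(-1.584) = 0.2052
Step 3: Z = 1 + 0.2052 = 1.205

1.205


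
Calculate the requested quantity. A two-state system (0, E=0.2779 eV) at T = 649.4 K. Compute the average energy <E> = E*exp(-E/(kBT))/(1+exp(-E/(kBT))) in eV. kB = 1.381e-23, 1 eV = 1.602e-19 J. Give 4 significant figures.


Step 1: beta*E = 0.2779*1.602e-19/(1.381e-23*649.4) = 4.964
Step 2: exp(-beta*E) = 0.006984
Step 3: <E> = 0.2779*0.006984/(1+0.006984) = 0.001927 eV

0.001927


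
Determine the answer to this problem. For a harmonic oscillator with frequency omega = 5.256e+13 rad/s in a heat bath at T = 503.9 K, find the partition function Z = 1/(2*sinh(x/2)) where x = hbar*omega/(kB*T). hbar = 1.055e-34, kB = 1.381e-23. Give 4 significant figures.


Step 1: Compute x = hbar*omega/(kB*T) = 1.055e-34*5.256e+13/(1.381e-23*503.9) = 0.7968
Step 2: x/2 = 0.3984
Step 3: sinh(x/2) = 0.409
Step 4: Z = 1/(2*0.409) = 1.222

1.222


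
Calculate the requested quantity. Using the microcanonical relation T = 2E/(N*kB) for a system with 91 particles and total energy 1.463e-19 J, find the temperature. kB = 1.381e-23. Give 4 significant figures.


Step 1: Numerator = 2*E = 2*1.463e-19 = 2.926e-19 J
Step 2: Denominator = N*kB = 91*1.381e-23 = 1.257e-21
Step 3: T = 2.926e-19 / 1.257e-21 = 232.8 K

232.8


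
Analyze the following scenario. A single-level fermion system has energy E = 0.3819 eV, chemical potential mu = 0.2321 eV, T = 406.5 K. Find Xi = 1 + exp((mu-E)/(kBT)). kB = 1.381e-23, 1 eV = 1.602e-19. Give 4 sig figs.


Step 1: (mu - E) = 0.2321 - 0.3819 = -0.1498 eV
Step 2: x = (mu-E)*eV/(kB*T) = -0.1498*1.602e-19/(1.381e-23*406.5) = -4.275
Step 3: exp(x) = 0.01391
Step 4: Xi = 1 + 0.01391 = 1.014

1.014


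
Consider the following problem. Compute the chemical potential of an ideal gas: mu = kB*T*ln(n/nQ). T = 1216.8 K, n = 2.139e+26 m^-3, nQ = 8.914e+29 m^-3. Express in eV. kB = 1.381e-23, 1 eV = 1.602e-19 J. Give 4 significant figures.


Step 1: n/nQ = 2.139e+26/8.914e+29 = 0.00024
Step 2: ln(n/nQ) = -8.335
Step 3: mu = kB*T*ln(n/nQ) = 1.68e-20*-8.335 = -1.401e-19 J
Step 4: Convert to eV: -1.401e-19/1.602e-19 = -0.8743 eV

-0.8743


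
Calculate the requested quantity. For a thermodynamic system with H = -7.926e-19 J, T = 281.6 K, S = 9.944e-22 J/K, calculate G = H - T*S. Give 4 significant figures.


Step 1: T*S = 281.6 * 9.944e-22 = 2.8e-19 J
Step 2: G = H - T*S = -7.926e-19 - 2.8e-19
Step 3: G = -1.073e-18 J

-1.073e-18


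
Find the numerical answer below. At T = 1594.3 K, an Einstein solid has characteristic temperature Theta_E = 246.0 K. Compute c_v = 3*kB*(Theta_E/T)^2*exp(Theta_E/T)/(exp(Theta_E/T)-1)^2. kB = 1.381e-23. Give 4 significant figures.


Step 1: x = Theta_E/T = 246.0/1594.3 = 0.1543
Step 2: x^2 = 0.02381
Step 3: exp(x) = 1.167
Step 4: c_v = 3*1.381e-23*0.02381*1.167/(1.167-1)^2 = 4.135e-23

4.135e-23


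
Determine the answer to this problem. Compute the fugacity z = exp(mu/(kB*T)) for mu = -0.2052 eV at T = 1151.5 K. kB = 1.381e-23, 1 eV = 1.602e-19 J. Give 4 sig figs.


Step 1: Convert mu to Joules: -0.2052*1.602e-19 = -3.287e-20 J
Step 2: kB*T = 1.381e-23*1151.5 = 1.59e-20 J
Step 3: mu/(kB*T) = -2.067
Step 4: z = exp(-2.067) = 0.1265

0.1265


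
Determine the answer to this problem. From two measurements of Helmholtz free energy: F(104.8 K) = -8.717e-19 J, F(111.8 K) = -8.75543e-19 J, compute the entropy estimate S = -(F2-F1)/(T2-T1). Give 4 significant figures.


Step 1: dF = F2 - F1 = -8.75543e-19 - (-8.717e-19) = -3.843e-21 J
Step 2: dT = T2 - T1 = 111.8 - 104.8 = 7 K
Step 3: S = -dF/dT = -(-3.843e-21)/7 = 5.49e-22 J/K

5.49e-22


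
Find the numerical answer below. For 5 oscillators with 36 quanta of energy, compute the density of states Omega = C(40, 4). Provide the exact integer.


Step 1: Use binomial coefficient C(40, 4)
Step 2: Numerator = 40! / 36!
Step 3: Denominator = 4!
Step 4: Omega = 91390

91390


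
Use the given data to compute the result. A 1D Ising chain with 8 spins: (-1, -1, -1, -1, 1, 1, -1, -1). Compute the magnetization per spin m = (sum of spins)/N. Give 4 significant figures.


Step 1: Count up spins (+1): 2, down spins (-1): 6
Step 2: Total magnetization M = 2 - 6 = -4
Step 3: m = M/N = -4/8 = -0.5

-0.5


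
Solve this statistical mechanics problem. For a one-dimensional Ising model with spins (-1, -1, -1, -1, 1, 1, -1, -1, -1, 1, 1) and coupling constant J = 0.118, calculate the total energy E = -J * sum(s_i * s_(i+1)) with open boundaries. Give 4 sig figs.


Step 1: Nearest-neighbor products: 1, 1, 1, -1, 1, -1, 1, 1, -1, 1
Step 2: Sum of products = 4
Step 3: E = -0.118 * 4 = -0.472

-0.472


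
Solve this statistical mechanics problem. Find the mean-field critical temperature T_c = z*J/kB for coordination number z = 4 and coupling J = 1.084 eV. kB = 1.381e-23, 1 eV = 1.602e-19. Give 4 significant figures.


Step 1: z*J = 4*1.084 = 4.336 eV
Step 2: Convert to Joules: 4.336*1.602e-19 = 6.946e-19 J
Step 3: T_c = 6.946e-19 / 1.381e-23 = 5.03e+04 K

5.03e+04


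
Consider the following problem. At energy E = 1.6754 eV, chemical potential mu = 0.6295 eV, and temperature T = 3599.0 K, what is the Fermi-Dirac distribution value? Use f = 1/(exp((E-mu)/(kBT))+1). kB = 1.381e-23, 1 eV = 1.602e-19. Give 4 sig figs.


Step 1: (E - mu) = 1.6754 - 0.6295 = 1.046 eV
Step 2: Convert: (E-mu)*eV = 1.676e-19 J
Step 3: x = (E-mu)*eV/(kB*T) = 3.371
Step 4: f = 1/(exp(3.371)+1) = 0.03321

0.03321


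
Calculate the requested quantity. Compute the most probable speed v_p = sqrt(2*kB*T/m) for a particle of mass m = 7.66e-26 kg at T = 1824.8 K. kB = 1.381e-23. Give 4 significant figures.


Step 1: Numerator = 2*kB*T = 2*1.381e-23*1824.8 = 5.04e-20
Step 2: Ratio = 5.04e-20 / 7.66e-26 = 6.58e+05
Step 3: v_p = sqrt(6.58e+05) = 811.2 m/s

811.2


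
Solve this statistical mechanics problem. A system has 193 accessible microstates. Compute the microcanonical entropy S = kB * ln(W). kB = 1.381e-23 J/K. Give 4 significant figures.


Step 1: ln(W) = ln(193) = 5.263
Step 2: S = kB * ln(W) = 1.381e-23 * 5.263
Step 3: S = 7.268e-23 J/K

7.268e-23


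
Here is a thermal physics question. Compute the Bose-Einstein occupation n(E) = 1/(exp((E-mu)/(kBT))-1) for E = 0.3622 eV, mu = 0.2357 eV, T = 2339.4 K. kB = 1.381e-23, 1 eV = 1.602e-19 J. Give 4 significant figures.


Step 1: (E - mu) = 0.1265 eV
Step 2: x = (E-mu)*eV/(kB*T) = 0.1265*1.602e-19/(1.381e-23*2339.4) = 0.6273
Step 3: exp(x) = 1.872
Step 4: n = 1/(exp(x)-1) = 1.146

1.146


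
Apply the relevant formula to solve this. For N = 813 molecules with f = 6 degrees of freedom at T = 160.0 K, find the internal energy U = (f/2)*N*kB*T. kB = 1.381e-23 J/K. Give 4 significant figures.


Step 1: f/2 = 6/2 = 3.0
Step 2: N*kB*T = 813*1.381e-23*160.0 = 1.796e-18
Step 3: U = 3.0 * 1.796e-18 = 5.389e-18 J

5.389e-18


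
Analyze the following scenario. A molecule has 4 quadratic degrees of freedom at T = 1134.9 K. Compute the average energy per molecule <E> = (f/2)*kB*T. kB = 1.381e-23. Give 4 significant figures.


Step 1: f/2 = 4/2 = 2
Step 2: kB*T = 1.381e-23 * 1134.9 = 1.567e-20
Step 3: <E> = 2 * 1.567e-20 = 3.135e-20 J

3.135e-20


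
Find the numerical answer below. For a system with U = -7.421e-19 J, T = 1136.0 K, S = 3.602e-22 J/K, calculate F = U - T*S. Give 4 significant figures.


Step 1: T*S = 1136.0 * 3.602e-22 = 4.092e-19 J
Step 2: F = U - T*S = -7.421e-19 - 4.092e-19
Step 3: F = -1.151e-18 J

-1.151e-18


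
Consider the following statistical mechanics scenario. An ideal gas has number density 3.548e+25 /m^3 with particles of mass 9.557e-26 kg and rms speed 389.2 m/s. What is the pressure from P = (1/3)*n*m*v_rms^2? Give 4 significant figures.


Step 1: v_rms^2 = 389.2^2 = 1.515e+05
Step 2: n*m = 3.548e+25*9.557e-26 = 3.391
Step 3: P = (1/3)*3.391*1.515e+05 = 1.712e+05 Pa

1.712e+05


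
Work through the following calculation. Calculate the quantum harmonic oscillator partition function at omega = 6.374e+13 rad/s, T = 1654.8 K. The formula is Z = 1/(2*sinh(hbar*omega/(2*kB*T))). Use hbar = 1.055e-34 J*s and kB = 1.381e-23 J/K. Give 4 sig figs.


Step 1: Compute x = hbar*omega/(kB*T) = 1.055e-34*6.374e+13/(1.381e-23*1654.8) = 0.2943
Step 2: x/2 = 0.1471
Step 3: sinh(x/2) = 0.1477
Step 4: Z = 1/(2*0.1477) = 3.386

3.386


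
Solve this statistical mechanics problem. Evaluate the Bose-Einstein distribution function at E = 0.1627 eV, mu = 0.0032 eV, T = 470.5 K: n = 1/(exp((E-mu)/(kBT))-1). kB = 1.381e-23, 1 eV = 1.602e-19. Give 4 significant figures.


Step 1: (E - mu) = 0.1595 eV
Step 2: x = (E-mu)*eV/(kB*T) = 0.1595*1.602e-19/(1.381e-23*470.5) = 3.933
Step 3: exp(x) = 51.03
Step 4: n = 1/(exp(x)-1) = 0.01999

0.01999


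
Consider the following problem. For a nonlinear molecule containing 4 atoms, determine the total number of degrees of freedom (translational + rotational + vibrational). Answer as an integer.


Step 1: Translational DOF = 3
Step 2: Rotational DOF (nonlinear) = 3
Step 3: Vibrational DOF = 3*4 - 6 = 6
Step 4: Total = 3 + 3 + 6 = 12

12


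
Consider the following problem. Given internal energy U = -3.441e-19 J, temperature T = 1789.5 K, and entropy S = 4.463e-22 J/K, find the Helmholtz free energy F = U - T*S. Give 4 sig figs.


Step 1: T*S = 1789.5 * 4.463e-22 = 7.987e-19 J
Step 2: F = U - T*S = -3.441e-19 - 7.987e-19
Step 3: F = -1.143e-18 J

-1.143e-18


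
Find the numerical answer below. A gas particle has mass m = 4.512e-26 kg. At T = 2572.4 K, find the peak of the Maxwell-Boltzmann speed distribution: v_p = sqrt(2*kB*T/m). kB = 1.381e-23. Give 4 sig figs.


Step 1: Numerator = 2*kB*T = 2*1.381e-23*2572.4 = 7.105e-20
Step 2: Ratio = 7.105e-20 / 4.512e-26 = 1.575e+06
Step 3: v_p = sqrt(1.575e+06) = 1255 m/s

1255


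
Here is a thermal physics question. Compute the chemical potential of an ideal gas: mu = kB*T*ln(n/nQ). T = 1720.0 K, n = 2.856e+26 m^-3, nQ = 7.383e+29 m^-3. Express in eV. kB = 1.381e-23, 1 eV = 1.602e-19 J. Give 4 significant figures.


Step 1: n/nQ = 2.856e+26/7.383e+29 = 0.0003868
Step 2: ln(n/nQ) = -7.858
Step 3: mu = kB*T*ln(n/nQ) = 2.375e-20*-7.858 = -1.866e-19 J
Step 4: Convert to eV: -1.866e-19/1.602e-19 = -1.165 eV

-1.165


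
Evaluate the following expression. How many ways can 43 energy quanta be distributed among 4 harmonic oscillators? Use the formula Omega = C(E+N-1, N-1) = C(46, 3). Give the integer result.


Step 1: Use binomial coefficient C(46, 3)
Step 2: Numerator = 46! / 43!
Step 3: Denominator = 3!
Step 4: Omega = 15180

15180


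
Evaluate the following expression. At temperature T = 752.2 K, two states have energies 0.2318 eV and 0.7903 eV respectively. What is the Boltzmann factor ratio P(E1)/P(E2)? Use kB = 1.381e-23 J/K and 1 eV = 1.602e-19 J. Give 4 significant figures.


Step 1: Compute energy difference dE = E1 - E2 = 0.2318 - 0.7903 = -0.5585 eV
Step 2: Convert to Joules: dE_J = -0.5585 * 1.602e-19 = -8.947e-20 J
Step 3: Compute exponent = -dE_J / (kB * T) = -(-8.947e-20) / (1.381e-23 * 752.2) = 8.613
Step 4: P(E1)/P(E2) = exp(8.613) = 5503

5503


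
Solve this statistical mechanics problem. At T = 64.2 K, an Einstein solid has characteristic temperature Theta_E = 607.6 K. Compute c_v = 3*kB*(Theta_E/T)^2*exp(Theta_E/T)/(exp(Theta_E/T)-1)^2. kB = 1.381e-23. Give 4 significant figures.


Step 1: x = Theta_E/T = 607.6/64.2 = 9.464
Step 2: x^2 = 89.57
Step 3: exp(x) = 1.289e+04
Step 4: c_v = 3*1.381e-23*89.57*1.289e+04/(1.289e+04-1)^2 = 2.879e-25

2.879e-25


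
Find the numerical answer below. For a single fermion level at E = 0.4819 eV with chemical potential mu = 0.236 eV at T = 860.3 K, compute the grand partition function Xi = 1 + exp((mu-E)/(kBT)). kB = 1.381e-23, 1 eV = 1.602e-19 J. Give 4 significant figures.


Step 1: (mu - E) = 0.236 - 0.4819 = -0.2459 eV
Step 2: x = (mu-E)*eV/(kB*T) = -0.2459*1.602e-19/(1.381e-23*860.3) = -3.316
Step 3: exp(x) = 0.03631
Step 4: Xi = 1 + 0.03631 = 1.036

1.036


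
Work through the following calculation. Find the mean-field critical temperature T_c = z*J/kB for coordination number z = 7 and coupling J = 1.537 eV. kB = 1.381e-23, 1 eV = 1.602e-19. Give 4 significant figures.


Step 1: z*J = 7*1.537 = 10.76 eV
Step 2: Convert to Joules: 10.76*1.602e-19 = 1.724e-18 J
Step 3: T_c = 1.724e-18 / 1.381e-23 = 1.248e+05 K

1.248e+05


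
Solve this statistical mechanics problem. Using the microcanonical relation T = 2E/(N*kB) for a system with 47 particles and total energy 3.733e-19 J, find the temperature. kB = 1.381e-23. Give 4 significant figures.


Step 1: Numerator = 2*E = 2*3.733e-19 = 7.466e-19 J
Step 2: Denominator = N*kB = 47*1.381e-23 = 6.491e-22
Step 3: T = 7.466e-19 / 6.491e-22 = 1150 K

1150


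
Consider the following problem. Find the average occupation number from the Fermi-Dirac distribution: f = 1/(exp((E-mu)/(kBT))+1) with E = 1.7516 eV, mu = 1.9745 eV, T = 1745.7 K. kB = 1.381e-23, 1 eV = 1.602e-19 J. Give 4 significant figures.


Step 1: (E - mu) = 1.7516 - 1.9745 = -0.2229 eV
Step 2: Convert: (E-mu)*eV = -3.571e-20 J
Step 3: x = (E-mu)*eV/(kB*T) = -1.481
Step 4: f = 1/(exp(-1.481)+1) = 0.8148

0.8148


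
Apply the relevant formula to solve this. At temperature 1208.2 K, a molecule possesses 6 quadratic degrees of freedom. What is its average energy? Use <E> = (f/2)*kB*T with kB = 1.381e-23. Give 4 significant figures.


Step 1: f/2 = 6/2 = 3
Step 2: kB*T = 1.381e-23 * 1208.2 = 1.669e-20
Step 3: <E> = 3 * 1.669e-20 = 5.006e-20 J

5.006e-20


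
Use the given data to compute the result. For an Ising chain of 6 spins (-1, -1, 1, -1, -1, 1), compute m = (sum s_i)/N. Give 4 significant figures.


Step 1: Count up spins (+1): 2, down spins (-1): 4
Step 2: Total magnetization M = 2 - 4 = -2
Step 3: m = M/N = -2/6 = -0.3333

-0.3333


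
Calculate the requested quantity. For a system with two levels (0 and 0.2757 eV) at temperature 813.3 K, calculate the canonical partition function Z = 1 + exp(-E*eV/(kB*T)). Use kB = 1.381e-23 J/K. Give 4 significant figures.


Step 1: Compute beta*E = E*eV/(kB*T) = 0.2757*1.602e-19/(1.381e-23*813.3) = 3.932
Step 2: exp(-beta*E) = exp(-3.932) = 0.0196
Step 3: Z = 1 + 0.0196 = 1.02

1.02


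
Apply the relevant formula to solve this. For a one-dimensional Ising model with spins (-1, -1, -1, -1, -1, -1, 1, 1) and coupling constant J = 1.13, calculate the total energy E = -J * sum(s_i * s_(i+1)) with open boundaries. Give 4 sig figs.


Step 1: Nearest-neighbor products: 1, 1, 1, 1, 1, -1, 1
Step 2: Sum of products = 5
Step 3: E = -1.13 * 5 = -5.65

-5.65


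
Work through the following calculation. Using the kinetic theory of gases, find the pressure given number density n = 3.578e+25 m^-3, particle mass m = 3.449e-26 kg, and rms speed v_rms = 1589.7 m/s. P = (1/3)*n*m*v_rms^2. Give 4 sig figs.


Step 1: v_rms^2 = 1589.7^2 = 2.527e+06
Step 2: n*m = 3.578e+25*3.449e-26 = 1.234
Step 3: P = (1/3)*1.234*2.527e+06 = 1.04e+06 Pa

1.04e+06


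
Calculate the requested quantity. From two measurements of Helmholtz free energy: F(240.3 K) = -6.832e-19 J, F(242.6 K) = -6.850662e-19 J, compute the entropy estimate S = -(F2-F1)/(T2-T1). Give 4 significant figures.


Step 1: dF = F2 - F1 = -6.850662e-19 - (-6.832e-19) = -1.8662e-21 J
Step 2: dT = T2 - T1 = 242.6 - 240.3 = 2.3 K
Step 3: S = -dF/dT = -(-1.8662e-21)/2.3 = 8.114e-22 J/K

8.114e-22


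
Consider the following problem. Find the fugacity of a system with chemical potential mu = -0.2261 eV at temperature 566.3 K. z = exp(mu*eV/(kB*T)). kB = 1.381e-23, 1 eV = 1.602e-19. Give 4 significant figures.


Step 1: Convert mu to Joules: -0.2261*1.602e-19 = -3.622e-20 J
Step 2: kB*T = 1.381e-23*566.3 = 7.821e-21 J
Step 3: mu/(kB*T) = -4.632
Step 4: z = exp(-4.632) = 0.00974

0.00974


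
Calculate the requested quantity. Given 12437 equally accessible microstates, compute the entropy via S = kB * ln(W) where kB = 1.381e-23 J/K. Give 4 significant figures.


Step 1: ln(W) = ln(12437) = 9.428
Step 2: S = kB * ln(W) = 1.381e-23 * 9.428
Step 3: S = 1.302e-22 J/K

1.302e-22


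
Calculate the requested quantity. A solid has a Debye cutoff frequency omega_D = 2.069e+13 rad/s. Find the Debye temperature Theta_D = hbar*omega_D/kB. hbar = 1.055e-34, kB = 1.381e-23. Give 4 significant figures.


Step 1: hbar*omega_D = 1.055e-34 * 2.069e+13 = 2.183e-21 J
Step 2: Theta_D = 2.183e-21 / 1.381e-23
Step 3: Theta_D = 158.1 K

158.1


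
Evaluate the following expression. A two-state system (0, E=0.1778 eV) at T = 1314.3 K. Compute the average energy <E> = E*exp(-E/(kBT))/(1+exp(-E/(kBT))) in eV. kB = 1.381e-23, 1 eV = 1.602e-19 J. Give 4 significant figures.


Step 1: beta*E = 0.1778*1.602e-19/(1.381e-23*1314.3) = 1.569
Step 2: exp(-beta*E) = 0.2082
Step 3: <E> = 0.1778*0.2082/(1+0.2082) = 0.03064 eV

0.03064


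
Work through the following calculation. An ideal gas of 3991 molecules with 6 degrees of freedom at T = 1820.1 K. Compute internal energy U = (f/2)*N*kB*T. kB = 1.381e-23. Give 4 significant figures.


Step 1: f/2 = 6/2 = 3.0
Step 2: N*kB*T = 3991*1.381e-23*1820.1 = 1.003e-16
Step 3: U = 3.0 * 1.003e-16 = 3.009e-16 J

3.009e-16


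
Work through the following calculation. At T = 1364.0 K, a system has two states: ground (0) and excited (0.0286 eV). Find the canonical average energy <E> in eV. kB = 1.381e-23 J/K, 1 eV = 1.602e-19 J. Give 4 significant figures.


Step 1: beta*E = 0.0286*1.602e-19/(1.381e-23*1364.0) = 0.2432
Step 2: exp(-beta*E) = 0.7841
Step 3: <E> = 0.0286*0.7841/(1+0.7841) = 0.01257 eV

0.01257


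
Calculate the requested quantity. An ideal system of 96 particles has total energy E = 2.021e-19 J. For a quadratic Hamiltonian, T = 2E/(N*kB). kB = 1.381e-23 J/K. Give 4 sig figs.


Step 1: Numerator = 2*E = 2*2.021e-19 = 4.042e-19 J
Step 2: Denominator = N*kB = 96*1.381e-23 = 1.326e-21
Step 3: T = 4.042e-19 / 1.326e-21 = 304.9 K

304.9


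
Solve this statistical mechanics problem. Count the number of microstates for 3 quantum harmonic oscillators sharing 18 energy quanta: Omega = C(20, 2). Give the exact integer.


Step 1: Use binomial coefficient C(20, 2)
Step 2: Numerator = 20! / 18!
Step 3: Denominator = 2!
Step 4: Omega = 190

190


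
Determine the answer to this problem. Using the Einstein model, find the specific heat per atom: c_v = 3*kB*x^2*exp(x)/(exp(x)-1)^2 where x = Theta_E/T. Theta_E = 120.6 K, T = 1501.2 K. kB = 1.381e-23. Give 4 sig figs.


Step 1: x = Theta_E/T = 120.6/1501.2 = 0.08034
Step 2: x^2 = 0.006454
Step 3: exp(x) = 1.084
Step 4: c_v = 3*1.381e-23*0.006454*1.084/(1.084-1)^2 = 4.141e-23

4.141e-23


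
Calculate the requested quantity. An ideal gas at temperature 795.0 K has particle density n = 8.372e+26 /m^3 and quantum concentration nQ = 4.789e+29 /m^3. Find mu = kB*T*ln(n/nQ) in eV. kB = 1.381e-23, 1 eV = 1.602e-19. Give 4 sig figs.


Step 1: n/nQ = 8.372e+26/4.789e+29 = 0.001748
Step 2: ln(n/nQ) = -6.349
Step 3: mu = kB*T*ln(n/nQ) = 1.098e-20*-6.349 = -6.971e-20 J
Step 4: Convert to eV: -6.971e-20/1.602e-19 = -0.4351 eV

-0.4351


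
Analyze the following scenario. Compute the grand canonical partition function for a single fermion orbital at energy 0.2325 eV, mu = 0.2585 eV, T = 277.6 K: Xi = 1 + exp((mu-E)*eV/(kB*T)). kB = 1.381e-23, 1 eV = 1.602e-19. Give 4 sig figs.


Step 1: (mu - E) = 0.2585 - 0.2325 = 0.026 eV
Step 2: x = (mu-E)*eV/(kB*T) = 0.026*1.602e-19/(1.381e-23*277.6) = 1.086
Step 3: exp(x) = 2.964
Step 4: Xi = 1 + 2.964 = 3.964

3.964


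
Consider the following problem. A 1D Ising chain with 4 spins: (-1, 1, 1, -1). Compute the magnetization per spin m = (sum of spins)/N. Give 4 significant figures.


Step 1: Count up spins (+1): 2, down spins (-1): 2
Step 2: Total magnetization M = 2 - 2 = 0
Step 3: m = M/N = 0/4 = 0

0


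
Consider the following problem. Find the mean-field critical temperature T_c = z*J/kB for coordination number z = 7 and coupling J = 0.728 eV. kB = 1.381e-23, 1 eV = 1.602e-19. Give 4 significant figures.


Step 1: z*J = 7*0.728 = 5.096 eV
Step 2: Convert to Joules: 5.096*1.602e-19 = 8.164e-19 J
Step 3: T_c = 8.164e-19 / 1.381e-23 = 5.912e+04 K

5.912e+04


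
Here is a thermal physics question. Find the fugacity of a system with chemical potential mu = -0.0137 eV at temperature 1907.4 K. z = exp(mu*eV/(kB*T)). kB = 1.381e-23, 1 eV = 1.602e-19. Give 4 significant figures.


Step 1: Convert mu to Joules: -0.0137*1.602e-19 = -2.195e-21 J
Step 2: kB*T = 1.381e-23*1907.4 = 2.634e-20 J
Step 3: mu/(kB*T) = -0.08332
Step 4: z = exp(-0.08332) = 0.9201

0.9201


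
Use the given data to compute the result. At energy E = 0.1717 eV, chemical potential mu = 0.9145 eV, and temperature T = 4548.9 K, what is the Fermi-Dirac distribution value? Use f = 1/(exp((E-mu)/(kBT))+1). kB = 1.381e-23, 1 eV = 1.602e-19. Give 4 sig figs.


Step 1: (E - mu) = 0.1717 - 0.9145 = -0.7428 eV
Step 2: Convert: (E-mu)*eV = -1.19e-19 J
Step 3: x = (E-mu)*eV/(kB*T) = -1.894
Step 4: f = 1/(exp(-1.894)+1) = 0.8692

0.8692


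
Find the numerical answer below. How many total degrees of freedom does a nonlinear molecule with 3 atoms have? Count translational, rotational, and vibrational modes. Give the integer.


Step 1: Translational DOF = 3
Step 2: Rotational DOF (nonlinear) = 3
Step 3: Vibrational DOF = 3*3 - 6 = 3
Step 4: Total = 3 + 3 + 3 = 9

9


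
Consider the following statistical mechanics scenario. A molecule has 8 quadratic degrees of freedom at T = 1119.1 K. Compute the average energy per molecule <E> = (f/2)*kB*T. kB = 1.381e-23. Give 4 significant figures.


Step 1: f/2 = 8/2 = 4
Step 2: kB*T = 1.381e-23 * 1119.1 = 1.545e-20
Step 3: <E> = 4 * 1.545e-20 = 6.182e-20 J

6.182e-20


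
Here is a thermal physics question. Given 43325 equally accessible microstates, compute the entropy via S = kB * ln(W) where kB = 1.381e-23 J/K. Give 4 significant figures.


Step 1: ln(W) = ln(43325) = 10.68
Step 2: S = kB * ln(W) = 1.381e-23 * 10.68
Step 3: S = 1.474e-22 J/K

1.474e-22


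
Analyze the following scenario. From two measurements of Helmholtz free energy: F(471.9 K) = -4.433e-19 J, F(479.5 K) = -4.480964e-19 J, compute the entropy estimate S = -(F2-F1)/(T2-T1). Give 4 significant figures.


Step 1: dF = F2 - F1 = -4.480964e-19 - (-4.433e-19) = -4.7964e-21 J
Step 2: dT = T2 - T1 = 479.5 - 471.9 = 7.6 K
Step 3: S = -dF/dT = -(-4.7964e-21)/7.6 = 6.311e-22 J/K

6.311e-22


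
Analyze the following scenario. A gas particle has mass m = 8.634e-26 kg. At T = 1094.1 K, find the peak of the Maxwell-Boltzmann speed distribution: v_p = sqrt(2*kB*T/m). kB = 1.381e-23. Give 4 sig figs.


Step 1: Numerator = 2*kB*T = 2*1.381e-23*1094.1 = 3.022e-20
Step 2: Ratio = 3.022e-20 / 8.634e-26 = 3.5e+05
Step 3: v_p = sqrt(3.5e+05) = 591.6 m/s

591.6


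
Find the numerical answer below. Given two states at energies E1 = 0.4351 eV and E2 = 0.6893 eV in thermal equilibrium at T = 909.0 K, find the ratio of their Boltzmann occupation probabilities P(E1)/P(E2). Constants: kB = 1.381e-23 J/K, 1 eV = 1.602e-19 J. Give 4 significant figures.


Step 1: Compute energy difference dE = E1 - E2 = 0.4351 - 0.6893 = -0.2542 eV
Step 2: Convert to Joules: dE_J = -0.2542 * 1.602e-19 = -4.072e-20 J
Step 3: Compute exponent = -dE_J / (kB * T) = -(-4.072e-20) / (1.381e-23 * 909.0) = 3.244
Step 4: P(E1)/P(E2) = exp(3.244) = 25.64

25.64


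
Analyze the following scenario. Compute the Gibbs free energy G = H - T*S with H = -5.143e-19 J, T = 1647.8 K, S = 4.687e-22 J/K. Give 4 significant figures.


Step 1: T*S = 1647.8 * 4.687e-22 = 7.723e-19 J
Step 2: G = H - T*S = -5.143e-19 - 7.723e-19
Step 3: G = -1.287e-18 J

-1.287e-18


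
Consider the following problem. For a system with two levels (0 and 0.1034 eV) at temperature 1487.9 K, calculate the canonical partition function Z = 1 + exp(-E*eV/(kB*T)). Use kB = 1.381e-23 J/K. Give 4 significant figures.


Step 1: Compute beta*E = E*eV/(kB*T) = 0.1034*1.602e-19/(1.381e-23*1487.9) = 0.8061
Step 2: exp(-beta*E) = exp(-0.8061) = 0.4466
Step 3: Z = 1 + 0.4466 = 1.447

1.447


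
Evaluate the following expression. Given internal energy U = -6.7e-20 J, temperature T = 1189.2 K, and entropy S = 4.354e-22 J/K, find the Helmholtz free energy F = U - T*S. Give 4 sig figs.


Step 1: T*S = 1189.2 * 4.354e-22 = 5.178e-19 J
Step 2: F = U - T*S = -6.7e-20 - 5.178e-19
Step 3: F = -5.848e-19 J

-5.848e-19


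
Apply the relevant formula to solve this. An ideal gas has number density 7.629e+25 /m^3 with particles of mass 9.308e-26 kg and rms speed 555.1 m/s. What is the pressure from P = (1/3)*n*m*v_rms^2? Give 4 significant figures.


Step 1: v_rms^2 = 555.1^2 = 3.081e+05
Step 2: n*m = 7.629e+25*9.308e-26 = 7.101
Step 3: P = (1/3)*7.101*3.081e+05 = 7.294e+05 Pa

7.294e+05


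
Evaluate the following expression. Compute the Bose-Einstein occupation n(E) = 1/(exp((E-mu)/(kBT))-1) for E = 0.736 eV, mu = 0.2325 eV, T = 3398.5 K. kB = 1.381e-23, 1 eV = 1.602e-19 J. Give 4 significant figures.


Step 1: (E - mu) = 0.5035 eV
Step 2: x = (E-mu)*eV/(kB*T) = 0.5035*1.602e-19/(1.381e-23*3398.5) = 1.719
Step 3: exp(x) = 5.577
Step 4: n = 1/(exp(x)-1) = 0.2185

0.2185


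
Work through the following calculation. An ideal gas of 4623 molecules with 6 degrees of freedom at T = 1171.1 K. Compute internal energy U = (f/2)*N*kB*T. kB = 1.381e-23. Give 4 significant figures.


Step 1: f/2 = 6/2 = 3.0
Step 2: N*kB*T = 4623*1.381e-23*1171.1 = 7.477e-17
Step 3: U = 3.0 * 7.477e-17 = 2.243e-16 J

2.243e-16


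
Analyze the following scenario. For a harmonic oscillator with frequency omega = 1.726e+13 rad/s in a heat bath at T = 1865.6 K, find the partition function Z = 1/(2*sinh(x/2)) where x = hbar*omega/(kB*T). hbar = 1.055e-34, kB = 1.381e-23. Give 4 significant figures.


Step 1: Compute x = hbar*omega/(kB*T) = 1.055e-34*1.726e+13/(1.381e-23*1865.6) = 0.07068
Step 2: x/2 = 0.03534
Step 3: sinh(x/2) = 0.03535
Step 4: Z = 1/(2*0.03535) = 14.15

14.15


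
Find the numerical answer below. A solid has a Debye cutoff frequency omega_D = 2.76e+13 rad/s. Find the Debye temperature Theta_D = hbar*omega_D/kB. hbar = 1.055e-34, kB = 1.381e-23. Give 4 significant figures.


Step 1: hbar*omega_D = 1.055e-34 * 2.76e+13 = 2.912e-21 J
Step 2: Theta_D = 2.912e-21 / 1.381e-23
Step 3: Theta_D = 210.8 K

210.8


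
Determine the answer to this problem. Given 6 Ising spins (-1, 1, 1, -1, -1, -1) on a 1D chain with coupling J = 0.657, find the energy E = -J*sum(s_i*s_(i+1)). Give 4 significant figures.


Step 1: Nearest-neighbor products: -1, 1, -1, 1, 1
Step 2: Sum of products = 1
Step 3: E = -0.657 * 1 = -0.657

-0.657


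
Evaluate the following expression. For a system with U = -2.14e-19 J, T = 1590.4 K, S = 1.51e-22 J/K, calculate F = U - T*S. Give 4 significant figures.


Step 1: T*S = 1590.4 * 1.51e-22 = 2.402e-19 J
Step 2: F = U - T*S = -2.14e-19 - 2.402e-19
Step 3: F = -4.542e-19 J

-4.542e-19


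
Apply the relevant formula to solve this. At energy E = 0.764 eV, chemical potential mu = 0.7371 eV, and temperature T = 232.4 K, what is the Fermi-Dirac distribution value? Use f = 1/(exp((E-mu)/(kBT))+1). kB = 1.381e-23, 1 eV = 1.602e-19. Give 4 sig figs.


Step 1: (E - mu) = 0.764 - 0.7371 = 0.0269 eV
Step 2: Convert: (E-mu)*eV = 4.309e-21 J
Step 3: x = (E-mu)*eV/(kB*T) = 1.343
Step 4: f = 1/(exp(1.343)+1) = 0.2071

0.2071


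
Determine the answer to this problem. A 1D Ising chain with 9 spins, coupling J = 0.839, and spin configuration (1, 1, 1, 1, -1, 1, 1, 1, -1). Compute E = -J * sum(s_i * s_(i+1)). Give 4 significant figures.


Step 1: Nearest-neighbor products: 1, 1, 1, -1, -1, 1, 1, -1
Step 2: Sum of products = 2
Step 3: E = -0.839 * 2 = -1.678

-1.678


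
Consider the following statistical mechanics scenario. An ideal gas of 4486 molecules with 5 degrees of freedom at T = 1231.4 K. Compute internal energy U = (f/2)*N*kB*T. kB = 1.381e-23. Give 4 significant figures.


Step 1: f/2 = 5/2 = 2.5
Step 2: N*kB*T = 4486*1.381e-23*1231.4 = 7.629e-17
Step 3: U = 2.5 * 7.629e-17 = 1.907e-16 J

1.907e-16
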